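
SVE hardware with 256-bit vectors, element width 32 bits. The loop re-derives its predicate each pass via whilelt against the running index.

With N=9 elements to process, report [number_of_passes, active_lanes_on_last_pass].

[iterations, last_vl] = [2, 1]

register lanes = 256/32 = 8
N=9: ⌈9/8⌉ = 2 iters; last vl = 9 − 1×8 = 1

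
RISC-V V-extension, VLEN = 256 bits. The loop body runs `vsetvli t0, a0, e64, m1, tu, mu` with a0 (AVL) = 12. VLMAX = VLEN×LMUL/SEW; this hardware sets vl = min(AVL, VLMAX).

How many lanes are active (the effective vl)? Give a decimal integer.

vl = 4

VLMAX = VLEN×LMUL/SEW = 256×1/64 = 4
AVL=12 > VLMAX=4, so vl = 4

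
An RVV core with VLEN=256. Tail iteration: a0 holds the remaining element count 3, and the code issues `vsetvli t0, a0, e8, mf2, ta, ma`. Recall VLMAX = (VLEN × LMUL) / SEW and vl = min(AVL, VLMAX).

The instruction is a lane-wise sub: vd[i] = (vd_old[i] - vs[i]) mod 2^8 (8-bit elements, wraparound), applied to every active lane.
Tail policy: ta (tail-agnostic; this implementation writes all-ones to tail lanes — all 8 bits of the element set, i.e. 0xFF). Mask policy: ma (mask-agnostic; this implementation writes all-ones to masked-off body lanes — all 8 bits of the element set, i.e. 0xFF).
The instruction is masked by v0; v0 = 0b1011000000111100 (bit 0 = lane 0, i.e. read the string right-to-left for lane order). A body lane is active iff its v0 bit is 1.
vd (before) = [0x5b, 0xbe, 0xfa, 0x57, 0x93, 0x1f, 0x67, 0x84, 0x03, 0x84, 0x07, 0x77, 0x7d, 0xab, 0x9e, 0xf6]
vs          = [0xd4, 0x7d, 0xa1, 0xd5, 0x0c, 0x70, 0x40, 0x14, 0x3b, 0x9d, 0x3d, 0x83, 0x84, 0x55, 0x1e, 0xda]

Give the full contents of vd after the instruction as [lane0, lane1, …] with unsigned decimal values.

vd = [255, 255, 89, 255, 255, 255, 255, 255, 255, 255, 255, 255, 255, 255, 255, 255]

lanes per group: 256·1/2/8 = 16
vl = min(AVL, VLMAX) = min(3, 16) = 3
  i=0: mask-off/ones → 255
  i=1: mask-off/ones → 255
  i=2: sub(0xfa,0xa1) → 89
  i=3: tail/ones → 255
  i=4: tail/ones → 255
  i=5: tail/ones → 255
  i=6: tail/ones → 255
  i=7: tail/ones → 255
  i=8: tail/ones → 255
  i=9: tail/ones → 255
  i=10: tail/ones → 255
  i=11: tail/ones → 255
  i=12: tail/ones → 255
  i=13: tail/ones → 255
  i=14: tail/ones → 255
  i=15: tail/ones → 255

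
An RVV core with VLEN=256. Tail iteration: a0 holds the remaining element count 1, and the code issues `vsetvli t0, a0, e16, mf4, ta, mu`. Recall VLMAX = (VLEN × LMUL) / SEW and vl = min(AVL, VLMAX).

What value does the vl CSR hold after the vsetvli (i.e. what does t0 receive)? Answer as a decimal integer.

vl = 1

lanes per group: 256·1/4/16 = 4
vl = min(AVL, VLMAX) = min(1, 4) = 1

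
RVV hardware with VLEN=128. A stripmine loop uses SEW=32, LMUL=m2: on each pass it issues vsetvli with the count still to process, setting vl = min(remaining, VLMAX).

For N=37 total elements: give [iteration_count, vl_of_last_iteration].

VLMAX = VLEN×LMUL/SEW = 128×2/32 = 8
37 elements at 8/iter → 5 passes, remainder 5 on the last

[iterations, last_vl] = [5, 5]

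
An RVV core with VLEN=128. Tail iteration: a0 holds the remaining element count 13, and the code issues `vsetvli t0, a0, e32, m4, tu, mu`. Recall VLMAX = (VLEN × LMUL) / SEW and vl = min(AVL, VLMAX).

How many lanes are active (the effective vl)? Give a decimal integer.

VLMAX = VLEN×LMUL/SEW = 128×4/32 = 16
vl ← min(13, 16) = 13

vl = 13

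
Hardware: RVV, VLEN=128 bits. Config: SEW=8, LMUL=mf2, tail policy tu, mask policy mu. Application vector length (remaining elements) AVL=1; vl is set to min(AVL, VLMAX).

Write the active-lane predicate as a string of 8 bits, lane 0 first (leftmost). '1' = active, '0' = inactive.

predicate = 10000000

VLMAX = (128 × 1/2) / 8 = 8 lanes
vl ← min(1, 8) = 1
bits (lane 0 leftmost): 10000000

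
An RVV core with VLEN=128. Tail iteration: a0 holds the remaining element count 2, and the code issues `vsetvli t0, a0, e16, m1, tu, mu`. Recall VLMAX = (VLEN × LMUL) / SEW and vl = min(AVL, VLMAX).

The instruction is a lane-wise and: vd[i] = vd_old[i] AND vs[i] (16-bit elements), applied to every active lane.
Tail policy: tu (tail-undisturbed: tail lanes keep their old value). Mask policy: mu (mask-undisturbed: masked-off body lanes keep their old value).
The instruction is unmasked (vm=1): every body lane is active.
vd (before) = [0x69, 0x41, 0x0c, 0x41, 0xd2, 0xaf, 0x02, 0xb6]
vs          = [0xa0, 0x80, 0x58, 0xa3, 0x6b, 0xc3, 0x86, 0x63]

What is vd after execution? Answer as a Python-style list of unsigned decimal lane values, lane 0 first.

VLMAX = (128 × 1) / 16 = 8 lanes
vl ← min(2, 8) = 2
lane  0: and(0x69,0xa0) ⇒ 0x20
lane  1: and(0x41,0x80) ⇒ 0x00
lane  2: tail/keep ⇒ 0x0c
lane  3: tail/keep ⇒ 0x41
lane  4: tail/keep ⇒ 0xd2
lane  5: tail/keep ⇒ 0xaf
lane  6: tail/keep ⇒ 0x02
lane  7: tail/keep ⇒ 0xb6

vd = [32, 0, 12, 65, 210, 175, 2, 182]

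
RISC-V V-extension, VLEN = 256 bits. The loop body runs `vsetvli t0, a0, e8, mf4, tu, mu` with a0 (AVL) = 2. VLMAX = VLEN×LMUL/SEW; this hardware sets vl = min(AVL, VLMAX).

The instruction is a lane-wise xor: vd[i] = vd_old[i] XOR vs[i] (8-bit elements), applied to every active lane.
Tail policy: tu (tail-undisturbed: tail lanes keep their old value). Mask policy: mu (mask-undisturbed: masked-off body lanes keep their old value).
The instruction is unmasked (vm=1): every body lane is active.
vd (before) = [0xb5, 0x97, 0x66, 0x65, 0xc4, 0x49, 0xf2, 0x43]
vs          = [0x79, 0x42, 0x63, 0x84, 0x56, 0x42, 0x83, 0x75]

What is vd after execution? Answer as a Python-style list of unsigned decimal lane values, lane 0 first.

vd = [204, 213, 102, 101, 196, 73, 242, 67]

VLMAX = VLEN×LMUL/SEW = 256×1/4/8 = 8
vl = min(AVL, VLMAX) = min(2, 8) = 2
lane  0: xor(0xb5,0x79) ⇒ 0xcc
lane  1: xor(0x97,0x42) ⇒ 0xd5
lane  2: tail/keep ⇒ 0x66
lane  3: tail/keep ⇒ 0x65
lane  4: tail/keep ⇒ 0xc4
lane  5: tail/keep ⇒ 0x49
lane  6: tail/keep ⇒ 0xf2
lane  7: tail/keep ⇒ 0x43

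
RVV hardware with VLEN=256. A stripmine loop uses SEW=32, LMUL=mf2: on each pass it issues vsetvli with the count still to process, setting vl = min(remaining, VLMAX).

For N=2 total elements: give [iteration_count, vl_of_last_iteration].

lanes per group: 256·1/2/32 = 4
iterations = ceil(2/4) = 1; final-pass vl = 2

[iterations, last_vl] = [1, 2]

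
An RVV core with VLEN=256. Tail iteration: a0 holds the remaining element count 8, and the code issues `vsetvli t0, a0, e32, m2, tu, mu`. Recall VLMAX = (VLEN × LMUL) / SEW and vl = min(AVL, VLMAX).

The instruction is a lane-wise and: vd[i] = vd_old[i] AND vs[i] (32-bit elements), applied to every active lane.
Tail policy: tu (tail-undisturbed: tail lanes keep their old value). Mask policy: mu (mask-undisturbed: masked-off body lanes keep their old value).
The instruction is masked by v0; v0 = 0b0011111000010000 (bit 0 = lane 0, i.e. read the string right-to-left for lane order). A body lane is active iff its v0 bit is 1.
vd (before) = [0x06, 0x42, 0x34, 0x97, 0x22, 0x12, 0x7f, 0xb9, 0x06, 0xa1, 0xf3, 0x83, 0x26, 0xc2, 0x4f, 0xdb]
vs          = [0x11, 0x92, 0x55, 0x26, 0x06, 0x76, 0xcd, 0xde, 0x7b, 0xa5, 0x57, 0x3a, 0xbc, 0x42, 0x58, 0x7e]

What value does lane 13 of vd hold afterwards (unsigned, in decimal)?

vd[13] = 194

VLMAX = VLEN×LMUL/SEW = 256×2/32 = 16
vl ← min(8, 16) = 8
lane  0: mask-off/keep ⇒ 0x06
lane  1: mask-off/keep ⇒ 0x42
lane  2: mask-off/keep ⇒ 0x34
lane  3: mask-off/keep ⇒ 0x97
lane  4: and(0x22,0x06) ⇒ 0x02
lane  5: mask-off/keep ⇒ 0x12
lane  6: mask-off/keep ⇒ 0x7f
lane  7: mask-off/keep ⇒ 0xb9
lane  8: tail/keep ⇒ 0x06
lane  9: tail/keep ⇒ 0xa1
lane 10: tail/keep ⇒ 0xf3
lane 11: tail/keep ⇒ 0x83
lane 12: tail/keep ⇒ 0x26
lane 13: tail/keep ⇒ 0xc2
lane 14: tail/keep ⇒ 0x4f
lane 15: tail/keep ⇒ 0xdb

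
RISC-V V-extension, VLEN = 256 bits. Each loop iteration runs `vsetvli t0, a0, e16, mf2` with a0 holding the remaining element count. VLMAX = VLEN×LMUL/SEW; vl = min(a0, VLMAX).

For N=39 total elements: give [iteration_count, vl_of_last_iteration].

lanes per group: 256·1/2/16 = 8
N=39: ⌈39/8⌉ = 5 iters; last vl = 39 − 4×8 = 7

[iterations, last_vl] = [5, 7]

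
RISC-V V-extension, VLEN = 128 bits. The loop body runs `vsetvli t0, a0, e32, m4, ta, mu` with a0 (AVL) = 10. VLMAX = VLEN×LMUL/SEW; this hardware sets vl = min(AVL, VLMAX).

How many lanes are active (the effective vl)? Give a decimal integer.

VLMAX = VLEN×LMUL/SEW = 128×4/32 = 16
AVL=10 ≤ VLMAX=16, so vl = 10

vl = 10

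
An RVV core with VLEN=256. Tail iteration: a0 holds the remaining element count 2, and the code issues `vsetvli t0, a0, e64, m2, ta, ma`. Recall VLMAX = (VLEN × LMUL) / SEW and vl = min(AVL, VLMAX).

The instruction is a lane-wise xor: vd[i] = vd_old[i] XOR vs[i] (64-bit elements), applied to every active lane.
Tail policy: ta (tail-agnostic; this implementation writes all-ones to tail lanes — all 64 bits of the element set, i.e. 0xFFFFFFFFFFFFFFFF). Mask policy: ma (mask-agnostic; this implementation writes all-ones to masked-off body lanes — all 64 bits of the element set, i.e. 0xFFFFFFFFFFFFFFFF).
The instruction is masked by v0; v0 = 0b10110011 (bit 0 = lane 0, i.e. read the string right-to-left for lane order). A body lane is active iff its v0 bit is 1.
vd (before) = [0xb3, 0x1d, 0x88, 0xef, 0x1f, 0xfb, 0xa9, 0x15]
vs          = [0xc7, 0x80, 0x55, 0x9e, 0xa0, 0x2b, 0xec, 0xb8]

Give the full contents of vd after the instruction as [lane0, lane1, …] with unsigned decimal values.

vd = [116, 157, 18446744073709551615, 18446744073709551615, 18446744073709551615, 18446744073709551615, 18446744073709551615, 18446744073709551615]

lanes per group: 256·2/64 = 8
vl = min(AVL, VLMAX) = min(2, 8) = 2
vd[0] xor(0xb3,0xc7) -> 0x74
vd[1] xor(0x1d,0x80) -> 0x9d
vd[2] tail/ones -> 0xffffffffffffffff
vd[3] tail/ones -> 0xffffffffffffffff
vd[4] tail/ones -> 0xffffffffffffffff
vd[5] tail/ones -> 0xffffffffffffffff
vd[6] tail/ones -> 0xffffffffffffffff
vd[7] tail/ones -> 0xffffffffffffffff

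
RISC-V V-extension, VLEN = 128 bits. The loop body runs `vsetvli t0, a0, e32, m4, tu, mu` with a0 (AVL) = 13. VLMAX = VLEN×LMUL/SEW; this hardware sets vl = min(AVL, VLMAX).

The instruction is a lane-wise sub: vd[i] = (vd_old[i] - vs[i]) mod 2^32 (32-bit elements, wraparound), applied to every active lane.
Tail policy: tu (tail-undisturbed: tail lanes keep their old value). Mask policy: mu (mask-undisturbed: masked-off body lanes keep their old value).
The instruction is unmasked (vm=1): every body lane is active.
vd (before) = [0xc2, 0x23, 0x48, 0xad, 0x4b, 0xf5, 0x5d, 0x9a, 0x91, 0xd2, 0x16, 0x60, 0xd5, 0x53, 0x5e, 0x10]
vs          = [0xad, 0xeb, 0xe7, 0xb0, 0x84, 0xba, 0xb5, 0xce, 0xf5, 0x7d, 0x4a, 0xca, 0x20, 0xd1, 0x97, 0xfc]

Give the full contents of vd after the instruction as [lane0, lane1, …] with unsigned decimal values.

vd = [21, 4294967096, 4294967137, 4294967293, 4294967239, 59, 4294967208, 4294967244, 4294967196, 85, 4294967244, 4294967190, 181, 83, 94, 16]

VLMAX = (128 × 4) / 32 = 16 lanes
vl ← min(13, 16) = 13
[0] sub(0xc2,0xad) = 0x15
[1] sub(0x23,0xeb) = 0xffffff38
[2] sub(0x48,0xe7) = 0xffffff61
[3] sub(0xad,0xb0) = 0xfffffffd
[4] sub(0x4b,0x84) = 0xffffffc7
[5] sub(0xf5,0xba) = 0x3b
[6] sub(0x5d,0xb5) = 0xffffffa8
[7] sub(0x9a,0xce) = 0xffffffcc
[8] sub(0x91,0xf5) = 0xffffff9c
[9] sub(0xd2,0x7d) = 0x55
[10] sub(0x16,0x4a) = 0xffffffcc
[11] sub(0x60,0xca) = 0xffffff96
[12] sub(0xd5,0x20) = 0xb5
[13] tail/keep = 0x53
[14] tail/keep = 0x5e
[15] tail/keep = 0x10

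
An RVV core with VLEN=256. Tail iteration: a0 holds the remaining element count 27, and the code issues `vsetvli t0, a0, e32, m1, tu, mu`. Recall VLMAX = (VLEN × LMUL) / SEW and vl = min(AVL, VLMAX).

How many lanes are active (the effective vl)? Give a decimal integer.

vl = 8

VLMAX = (256 × 1) / 32 = 8 lanes
vl = min(AVL, VLMAX) = min(27, 8) = 8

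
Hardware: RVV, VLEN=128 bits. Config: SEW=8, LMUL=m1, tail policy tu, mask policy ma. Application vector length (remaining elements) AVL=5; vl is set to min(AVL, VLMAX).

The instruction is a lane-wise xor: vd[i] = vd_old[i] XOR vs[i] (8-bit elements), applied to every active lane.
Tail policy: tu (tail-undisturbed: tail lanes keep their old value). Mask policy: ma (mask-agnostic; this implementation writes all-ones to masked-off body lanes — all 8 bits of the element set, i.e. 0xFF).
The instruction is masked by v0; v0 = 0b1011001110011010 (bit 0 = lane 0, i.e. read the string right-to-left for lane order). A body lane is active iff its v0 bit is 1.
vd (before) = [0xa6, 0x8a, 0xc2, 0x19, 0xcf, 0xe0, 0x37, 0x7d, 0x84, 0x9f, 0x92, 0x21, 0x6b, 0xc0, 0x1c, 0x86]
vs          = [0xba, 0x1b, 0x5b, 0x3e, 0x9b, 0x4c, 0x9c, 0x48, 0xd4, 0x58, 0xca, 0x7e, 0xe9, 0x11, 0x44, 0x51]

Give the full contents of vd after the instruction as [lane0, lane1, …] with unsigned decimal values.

lanes per group: 128·1/8 = 16
vl ← min(5, 16) = 5
[0] mask-off/ones = 0xff
[1] xor(0x8a,0x1b) = 0x91
[2] mask-off/ones = 0xff
[3] xor(0x19,0x3e) = 0x27
[4] xor(0xcf,0x9b) = 0x54
[5] tail/keep = 0xe0
[6] tail/keep = 0x37
[7] tail/keep = 0x7d
[8] tail/keep = 0x84
[9] tail/keep = 0x9f
[10] tail/keep = 0x92
[11] tail/keep = 0x21
[12] tail/keep = 0x6b
[13] tail/keep = 0xc0
[14] tail/keep = 0x1c
[15] tail/keep = 0x86

vd = [255, 145, 255, 39, 84, 224, 55, 125, 132, 159, 146, 33, 107, 192, 28, 134]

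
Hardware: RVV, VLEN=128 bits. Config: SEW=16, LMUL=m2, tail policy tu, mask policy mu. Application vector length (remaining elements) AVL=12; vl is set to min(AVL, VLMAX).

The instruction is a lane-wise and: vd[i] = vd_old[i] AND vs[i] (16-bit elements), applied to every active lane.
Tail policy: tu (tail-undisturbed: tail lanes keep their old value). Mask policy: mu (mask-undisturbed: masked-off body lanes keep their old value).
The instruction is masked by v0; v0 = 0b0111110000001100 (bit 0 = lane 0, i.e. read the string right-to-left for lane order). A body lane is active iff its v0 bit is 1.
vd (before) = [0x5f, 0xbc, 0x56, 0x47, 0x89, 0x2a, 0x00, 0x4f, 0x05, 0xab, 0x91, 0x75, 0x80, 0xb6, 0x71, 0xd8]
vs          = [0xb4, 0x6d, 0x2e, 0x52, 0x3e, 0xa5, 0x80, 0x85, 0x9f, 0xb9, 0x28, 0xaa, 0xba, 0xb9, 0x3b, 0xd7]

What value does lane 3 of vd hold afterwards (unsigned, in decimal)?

VLMAX = (128 × 2) / 16 = 16 lanes
AVL=12 ≤ VLMAX=16, so vl = 12
  i=0: mask-off/keep → 95
  i=1: mask-off/keep → 188
  i=2: and(0x56,0x2e) → 6
  i=3: and(0x47,0x52) → 66
  i=4: mask-off/keep → 137
  i=5: mask-off/keep → 42
  i=6: mask-off/keep → 0
  i=7: mask-off/keep → 79
  i=8: mask-off/keep → 5
  i=9: mask-off/keep → 171
  i=10: and(0x91,0x28) → 0
  i=11: and(0x75,0xaa) → 32
  i=12: tail/keep → 128
  i=13: tail/keep → 182
  i=14: tail/keep → 113
  i=15: tail/keep → 216

vd[3] = 66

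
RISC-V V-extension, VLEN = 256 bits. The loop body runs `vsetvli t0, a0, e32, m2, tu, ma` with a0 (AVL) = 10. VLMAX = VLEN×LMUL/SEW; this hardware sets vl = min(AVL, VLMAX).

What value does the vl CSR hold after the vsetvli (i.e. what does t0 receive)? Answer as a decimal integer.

vl = 10

VLMAX = (256 × 2) / 32 = 16 lanes
vl ← min(10, 16) = 10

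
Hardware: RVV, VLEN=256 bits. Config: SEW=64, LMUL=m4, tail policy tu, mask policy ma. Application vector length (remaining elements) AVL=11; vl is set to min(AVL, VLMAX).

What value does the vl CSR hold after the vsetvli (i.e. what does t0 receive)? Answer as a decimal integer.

lanes per group: 256·4/64 = 16
AVL=11 ≤ VLMAX=16, so vl = 11

vl = 11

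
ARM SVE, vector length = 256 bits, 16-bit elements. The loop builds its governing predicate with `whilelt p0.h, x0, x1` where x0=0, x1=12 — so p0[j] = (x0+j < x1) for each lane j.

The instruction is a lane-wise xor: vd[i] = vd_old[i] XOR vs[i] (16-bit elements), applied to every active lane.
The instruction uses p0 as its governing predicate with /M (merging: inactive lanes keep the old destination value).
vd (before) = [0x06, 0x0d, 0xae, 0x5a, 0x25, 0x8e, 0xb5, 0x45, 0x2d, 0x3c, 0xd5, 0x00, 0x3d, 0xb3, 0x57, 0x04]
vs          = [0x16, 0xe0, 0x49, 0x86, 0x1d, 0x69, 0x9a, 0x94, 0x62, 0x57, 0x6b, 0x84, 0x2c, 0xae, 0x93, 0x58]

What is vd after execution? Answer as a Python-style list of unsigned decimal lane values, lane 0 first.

256-bit reg / 16-bit elem → 16 lanes
whilelt: lane j active iff 0+j < 12 → j < 12 → 12 active
[0] xor(0x06,0x16) = 0x10
[1] xor(0x0d,0xe0) = 0xed
[2] xor(0xae,0x49) = 0xe7
[3] xor(0x5a,0x86) = 0xdc
[4] xor(0x25,0x1d) = 0x38
[5] xor(0x8e,0x69) = 0xe7
[6] xor(0xb5,0x9a) = 0x2f
[7] xor(0x45,0x94) = 0xd1
[8] xor(0x2d,0x62) = 0x4f
[9] xor(0x3c,0x57) = 0x6b
[10] xor(0xd5,0x6b) = 0xbe
[11] xor(0x00,0x84) = 0x84
[12] tail/keep = 0x3d
[13] tail/keep = 0xb3
[14] tail/keep = 0x57
[15] tail/keep = 0x04

vd = [16, 237, 231, 220, 56, 231, 47, 209, 79, 107, 190, 132, 61, 179, 87, 4]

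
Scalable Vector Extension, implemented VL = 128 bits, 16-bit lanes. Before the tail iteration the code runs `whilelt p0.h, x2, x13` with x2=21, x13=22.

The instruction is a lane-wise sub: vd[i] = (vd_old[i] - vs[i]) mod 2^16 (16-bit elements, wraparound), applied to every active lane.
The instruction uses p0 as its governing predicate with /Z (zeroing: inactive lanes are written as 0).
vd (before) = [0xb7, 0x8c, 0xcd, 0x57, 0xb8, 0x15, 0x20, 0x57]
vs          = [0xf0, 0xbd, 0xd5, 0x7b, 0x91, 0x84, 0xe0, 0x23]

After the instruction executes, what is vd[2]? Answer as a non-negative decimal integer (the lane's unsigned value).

vd[2] = 0

128-bit reg / 16-bit elem → 8 lanes
p0[j] = (21+j < 22); true for j=0..0 → 1 lanes set
vd[0] sub(0xb7,0xf0) -> 0xffc7
vd[1] tail/zero -> 0x00
vd[2] tail/zero -> 0x00
vd[3] tail/zero -> 0x00
vd[4] tail/zero -> 0x00
vd[5] tail/zero -> 0x00
vd[6] tail/zero -> 0x00
vd[7] tail/zero -> 0x00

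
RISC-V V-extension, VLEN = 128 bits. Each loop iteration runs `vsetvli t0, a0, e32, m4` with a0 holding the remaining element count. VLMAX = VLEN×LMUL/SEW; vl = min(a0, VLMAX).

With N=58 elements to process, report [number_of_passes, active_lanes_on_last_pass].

VLMAX = (128 × 4) / 32 = 16 lanes
58 elements at 16/iter → 4 passes, remainder 10 on the last

[iterations, last_vl] = [4, 10]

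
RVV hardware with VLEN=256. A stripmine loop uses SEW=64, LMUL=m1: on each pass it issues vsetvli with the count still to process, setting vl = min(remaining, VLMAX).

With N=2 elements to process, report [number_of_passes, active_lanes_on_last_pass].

[iterations, last_vl] = [1, 2]

lanes per group: 256·1/64 = 4
iterations = ceil(2/4) = 1; final-pass vl = 2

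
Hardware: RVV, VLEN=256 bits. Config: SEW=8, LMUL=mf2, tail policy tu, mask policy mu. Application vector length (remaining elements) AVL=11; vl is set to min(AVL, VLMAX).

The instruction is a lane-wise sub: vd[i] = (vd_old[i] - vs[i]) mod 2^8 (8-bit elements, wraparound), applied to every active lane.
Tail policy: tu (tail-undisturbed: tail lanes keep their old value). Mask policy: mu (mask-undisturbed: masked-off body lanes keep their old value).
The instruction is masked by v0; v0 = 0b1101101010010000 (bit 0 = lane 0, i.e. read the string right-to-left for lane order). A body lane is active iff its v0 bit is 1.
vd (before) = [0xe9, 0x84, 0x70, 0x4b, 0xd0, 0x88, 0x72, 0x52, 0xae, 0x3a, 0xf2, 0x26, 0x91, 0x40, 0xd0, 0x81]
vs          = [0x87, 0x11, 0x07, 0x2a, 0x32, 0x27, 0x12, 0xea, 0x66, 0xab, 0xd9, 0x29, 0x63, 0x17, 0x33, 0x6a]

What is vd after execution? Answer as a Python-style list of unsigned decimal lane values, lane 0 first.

VLMAX = VLEN×LMUL/SEW = 256×1/2/8 = 16
AVL=11 ≤ VLMAX=16, so vl = 11
  i=0: mask-off/keep → 233
  i=1: mask-off/keep → 132
  i=2: mask-off/keep → 112
  i=3: mask-off/keep → 75
  i=4: sub(0xd0,0x32) → 158
  i=5: mask-off/keep → 136
  i=6: mask-off/keep → 114
  i=7: sub(0x52,0xea) → 104
  i=8: mask-off/keep → 174
  i=9: sub(0x3a,0xab) → 143
  i=10: mask-off/keep → 242
  i=11: tail/keep → 38
  i=12: tail/keep → 145
  i=13: tail/keep → 64
  i=14: tail/keep → 208
  i=15: tail/keep → 129

vd = [233, 132, 112, 75, 158, 136, 114, 104, 174, 143, 242, 38, 145, 64, 208, 129]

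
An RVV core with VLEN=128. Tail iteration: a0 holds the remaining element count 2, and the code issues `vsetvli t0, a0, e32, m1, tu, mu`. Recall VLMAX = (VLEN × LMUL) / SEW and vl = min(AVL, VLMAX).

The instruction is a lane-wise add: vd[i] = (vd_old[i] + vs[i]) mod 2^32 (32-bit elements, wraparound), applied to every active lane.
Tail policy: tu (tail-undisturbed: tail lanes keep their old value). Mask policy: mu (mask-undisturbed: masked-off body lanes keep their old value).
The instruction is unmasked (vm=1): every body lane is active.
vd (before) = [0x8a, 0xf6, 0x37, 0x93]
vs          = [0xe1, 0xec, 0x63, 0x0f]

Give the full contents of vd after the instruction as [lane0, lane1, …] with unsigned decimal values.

vd = [363, 482, 55, 147]

VLMAX = (128 × 1) / 32 = 4 lanes
vl = min(AVL, VLMAX) = min(2, 4) = 2
vd[0] add(0x8a,0xe1) -> 0x16b
vd[1] add(0xf6,0xec) -> 0x1e2
vd[2] tail/keep -> 0x37
vd[3] tail/keep -> 0x93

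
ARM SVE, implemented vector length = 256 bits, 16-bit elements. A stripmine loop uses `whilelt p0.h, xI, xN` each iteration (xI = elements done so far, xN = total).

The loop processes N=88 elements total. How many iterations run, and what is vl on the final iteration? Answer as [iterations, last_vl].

[iterations, last_vl] = [6, 8]

256-bit reg / 16-bit elem → 16 lanes
iterations = ceil(88/16) = 6; final-pass vl = 8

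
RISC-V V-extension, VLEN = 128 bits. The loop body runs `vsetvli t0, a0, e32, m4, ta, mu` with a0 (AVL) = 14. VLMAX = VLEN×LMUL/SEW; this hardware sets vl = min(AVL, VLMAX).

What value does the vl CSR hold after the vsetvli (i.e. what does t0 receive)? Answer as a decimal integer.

vl = 14

VLMAX = (128 × 4) / 32 = 16 lanes
AVL=14 ≤ VLMAX=16, so vl = 14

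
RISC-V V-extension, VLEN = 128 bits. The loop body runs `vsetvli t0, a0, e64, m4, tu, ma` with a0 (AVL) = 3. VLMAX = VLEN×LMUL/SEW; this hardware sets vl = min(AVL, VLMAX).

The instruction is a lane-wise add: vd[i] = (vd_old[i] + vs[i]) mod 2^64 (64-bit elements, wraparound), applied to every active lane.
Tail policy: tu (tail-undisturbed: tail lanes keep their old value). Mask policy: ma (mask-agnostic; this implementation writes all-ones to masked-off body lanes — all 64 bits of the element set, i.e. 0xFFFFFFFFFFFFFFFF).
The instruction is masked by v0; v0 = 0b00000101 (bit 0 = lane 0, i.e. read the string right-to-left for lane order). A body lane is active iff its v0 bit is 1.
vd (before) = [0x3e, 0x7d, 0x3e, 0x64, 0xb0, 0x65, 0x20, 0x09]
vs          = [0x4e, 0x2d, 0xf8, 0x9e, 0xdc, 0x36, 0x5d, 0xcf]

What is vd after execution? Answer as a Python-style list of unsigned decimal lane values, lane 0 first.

vd = [140, 18446744073709551615, 310, 100, 176, 101, 32, 9]

lanes per group: 128·4/64 = 8
vl ← min(3, 8) = 3
[0] add(0x3e,0x4e) = 0x8c
[1] mask-off/ones = 0xffffffffffffffff
[2] add(0x3e,0xf8) = 0x136
[3] tail/keep = 0x64
[4] tail/keep = 0xb0
[5] tail/keep = 0x65
[6] tail/keep = 0x20
[7] tail/keep = 0x09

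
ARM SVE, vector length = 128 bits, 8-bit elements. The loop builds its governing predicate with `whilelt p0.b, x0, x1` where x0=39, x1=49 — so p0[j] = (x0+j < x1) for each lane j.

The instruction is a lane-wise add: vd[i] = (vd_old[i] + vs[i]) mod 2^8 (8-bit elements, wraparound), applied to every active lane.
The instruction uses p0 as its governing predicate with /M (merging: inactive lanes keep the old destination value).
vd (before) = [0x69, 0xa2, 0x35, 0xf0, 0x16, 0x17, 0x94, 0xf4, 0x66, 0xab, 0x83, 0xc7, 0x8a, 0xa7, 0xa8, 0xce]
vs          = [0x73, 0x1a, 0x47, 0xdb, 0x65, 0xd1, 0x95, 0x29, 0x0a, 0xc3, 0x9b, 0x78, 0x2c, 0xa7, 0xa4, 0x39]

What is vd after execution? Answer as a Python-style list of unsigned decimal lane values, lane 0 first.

128-bit reg / 8-bit elem → 16 lanes
active while 39+j < 49, i.e. j ∈ [0,10) capped at 16 ⇒ 10
[0] add(0x69,0x73) = 0xdc
[1] add(0xa2,0x1a) = 0xbc
[2] add(0x35,0x47) = 0x7c
[3] add(0xf0,0xdb) = 0xcb
[4] add(0x16,0x65) = 0x7b
[5] add(0x17,0xd1) = 0xe8
[6] add(0x94,0x95) = 0x29
[7] add(0xf4,0x29) = 0x1d
[8] add(0x66,0x0a) = 0x70
[9] add(0xab,0xc3) = 0x6e
[10] tail/keep = 0x83
[11] tail/keep = 0xc7
[12] tail/keep = 0x8a
[13] tail/keep = 0xa7
[14] tail/keep = 0xa8
[15] tail/keep = 0xce

vd = [220, 188, 124, 203, 123, 232, 41, 29, 112, 110, 131, 199, 138, 167, 168, 206]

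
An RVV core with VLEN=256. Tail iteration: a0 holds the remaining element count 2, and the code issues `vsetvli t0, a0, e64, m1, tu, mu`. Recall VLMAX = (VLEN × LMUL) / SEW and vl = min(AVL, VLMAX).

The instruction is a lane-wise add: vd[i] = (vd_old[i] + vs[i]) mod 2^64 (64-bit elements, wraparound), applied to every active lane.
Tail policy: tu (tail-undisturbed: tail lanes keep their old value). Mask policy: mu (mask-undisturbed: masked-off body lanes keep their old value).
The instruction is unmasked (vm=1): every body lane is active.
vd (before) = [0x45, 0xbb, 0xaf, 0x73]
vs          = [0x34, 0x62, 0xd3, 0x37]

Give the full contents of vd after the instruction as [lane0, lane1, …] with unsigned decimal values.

vd = [121, 285, 175, 115]

lanes per group: 256·1/64 = 4
vl ← min(2, 4) = 2
  i=0: add(0x45,0x34) → 121
  i=1: add(0xbb,0x62) → 285
  i=2: tail/keep → 175
  i=3: tail/keep → 115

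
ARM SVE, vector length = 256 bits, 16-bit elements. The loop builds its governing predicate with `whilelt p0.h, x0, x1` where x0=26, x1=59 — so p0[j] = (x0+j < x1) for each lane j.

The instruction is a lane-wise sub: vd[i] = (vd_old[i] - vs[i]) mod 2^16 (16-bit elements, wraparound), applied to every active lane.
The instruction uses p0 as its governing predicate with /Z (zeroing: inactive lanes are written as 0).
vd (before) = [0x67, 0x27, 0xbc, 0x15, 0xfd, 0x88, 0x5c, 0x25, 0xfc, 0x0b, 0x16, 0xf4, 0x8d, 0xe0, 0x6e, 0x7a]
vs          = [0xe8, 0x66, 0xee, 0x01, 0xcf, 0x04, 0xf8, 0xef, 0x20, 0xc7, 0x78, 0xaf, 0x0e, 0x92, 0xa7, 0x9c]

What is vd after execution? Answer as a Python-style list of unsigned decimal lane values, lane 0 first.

register lanes = 256/16 = 16
whilelt: lane j active iff 26+j < 59 → j < 33 → 16 active
[0] sub(0x67,0xe8) = 0xff7f
[1] sub(0x27,0x66) = 0xffc1
[2] sub(0xbc,0xee) = 0xffce
[3] sub(0x15,0x01) = 0x14
[4] sub(0xfd,0xcf) = 0x2e
[5] sub(0x88,0x04) = 0x84
[6] sub(0x5c,0xf8) = 0xff64
[7] sub(0x25,0xef) = 0xff36
[8] sub(0xfc,0x20) = 0xdc
[9] sub(0x0b,0xc7) = 0xff44
[10] sub(0x16,0x78) = 0xff9e
[11] sub(0xf4,0xaf) = 0x45
[12] sub(0x8d,0x0e) = 0x7f
[13] sub(0xe0,0x92) = 0x4e
[14] sub(0x6e,0xa7) = 0xffc7
[15] sub(0x7a,0x9c) = 0xffde

vd = [65407, 65473, 65486, 20, 46, 132, 65380, 65334, 220, 65348, 65438, 69, 127, 78, 65479, 65502]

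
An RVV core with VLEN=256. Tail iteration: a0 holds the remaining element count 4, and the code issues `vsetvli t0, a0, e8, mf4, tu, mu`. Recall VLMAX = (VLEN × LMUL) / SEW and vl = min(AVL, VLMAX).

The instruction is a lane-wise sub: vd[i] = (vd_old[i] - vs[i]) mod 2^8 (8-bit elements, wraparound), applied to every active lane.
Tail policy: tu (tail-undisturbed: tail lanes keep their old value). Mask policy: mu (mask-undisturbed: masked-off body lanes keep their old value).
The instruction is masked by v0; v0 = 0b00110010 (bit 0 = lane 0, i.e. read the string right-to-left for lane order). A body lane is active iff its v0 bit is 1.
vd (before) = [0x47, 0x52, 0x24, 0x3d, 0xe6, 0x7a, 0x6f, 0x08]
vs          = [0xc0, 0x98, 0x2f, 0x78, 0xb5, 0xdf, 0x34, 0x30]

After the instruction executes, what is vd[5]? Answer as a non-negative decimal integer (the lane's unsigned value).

VLMAX = (256 × 1/4) / 8 = 8 lanes
vl = min(AVL, VLMAX) = min(4, 8) = 4
[0] mask-off/keep = 0x47
[1] sub(0x52,0x98) = 0xba
[2] mask-off/keep = 0x24
[3] mask-off/keep = 0x3d
[4] tail/keep = 0xe6
[5] tail/keep = 0x7a
[6] tail/keep = 0x6f
[7] tail/keep = 0x08

vd[5] = 122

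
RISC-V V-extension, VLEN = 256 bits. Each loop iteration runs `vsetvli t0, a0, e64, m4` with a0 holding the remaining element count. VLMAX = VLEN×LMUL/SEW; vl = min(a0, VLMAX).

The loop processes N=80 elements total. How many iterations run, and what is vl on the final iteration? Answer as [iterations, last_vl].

[iterations, last_vl] = [5, 16]

lanes per group: 256·4/64 = 16
N=80: ⌈80/16⌉ = 5 iters; last vl = 80 − 4×16 = 16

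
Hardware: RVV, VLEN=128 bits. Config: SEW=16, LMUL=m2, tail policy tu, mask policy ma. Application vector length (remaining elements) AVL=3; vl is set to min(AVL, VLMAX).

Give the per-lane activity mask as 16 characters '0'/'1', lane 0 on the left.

predicate = 1110000000000000

VLMAX = VLEN×LMUL/SEW = 128×2/16 = 16
vl = min(AVL, VLMAX) = min(3, 16) = 3
bits (lane 0 leftmost): 1110000000000000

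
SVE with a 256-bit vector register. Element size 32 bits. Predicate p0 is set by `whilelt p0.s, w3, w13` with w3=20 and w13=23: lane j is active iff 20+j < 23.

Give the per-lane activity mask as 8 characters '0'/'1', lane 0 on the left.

lane count: 256 div 32 = 8
active while 20+j < 23, i.e. j ∈ [0,3) capped at 8 ⇒ 3
bits (lane 0 leftmost): 11100000

predicate = 11100000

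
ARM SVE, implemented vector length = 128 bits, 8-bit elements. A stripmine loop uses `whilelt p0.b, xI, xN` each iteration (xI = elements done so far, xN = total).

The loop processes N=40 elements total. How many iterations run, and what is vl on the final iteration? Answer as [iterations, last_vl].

[iterations, last_vl] = [3, 8]

lane count: 128 div 8 = 16
iterations = ceil(40/16) = 3; final-pass vl = 8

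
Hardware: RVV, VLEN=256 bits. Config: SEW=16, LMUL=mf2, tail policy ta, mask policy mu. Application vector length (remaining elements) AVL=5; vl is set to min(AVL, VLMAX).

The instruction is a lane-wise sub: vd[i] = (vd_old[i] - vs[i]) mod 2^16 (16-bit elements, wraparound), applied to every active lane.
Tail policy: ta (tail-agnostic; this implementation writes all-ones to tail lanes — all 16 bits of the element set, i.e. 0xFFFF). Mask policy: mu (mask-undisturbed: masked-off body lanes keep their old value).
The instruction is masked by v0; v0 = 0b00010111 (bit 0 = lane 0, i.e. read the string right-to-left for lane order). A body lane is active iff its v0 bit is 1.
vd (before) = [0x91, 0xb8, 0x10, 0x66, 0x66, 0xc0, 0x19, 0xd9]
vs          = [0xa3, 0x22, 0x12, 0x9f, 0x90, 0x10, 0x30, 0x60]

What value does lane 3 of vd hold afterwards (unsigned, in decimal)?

lanes per group: 256·1/2/16 = 8
AVL=5 ≤ VLMAX=8, so vl = 5
[0] sub(0x91,0xa3) = 0xffee
[1] sub(0xb8,0x22) = 0x96
[2] sub(0x10,0x12) = 0xfffe
[3] mask-off/keep = 0x66
[4] sub(0x66,0x90) = 0xffd6
[5] tail/ones = 0xffff
[6] tail/ones = 0xffff
[7] tail/ones = 0xffff

vd[3] = 102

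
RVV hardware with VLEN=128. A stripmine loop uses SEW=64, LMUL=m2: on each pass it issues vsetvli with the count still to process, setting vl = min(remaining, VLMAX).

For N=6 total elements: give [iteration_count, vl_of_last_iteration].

VLMAX = VLEN×LMUL/SEW = 128×2/64 = 4
N=6: ⌈6/4⌉ = 2 iters; last vl = 6 − 1×4 = 2

[iterations, last_vl] = [2, 2]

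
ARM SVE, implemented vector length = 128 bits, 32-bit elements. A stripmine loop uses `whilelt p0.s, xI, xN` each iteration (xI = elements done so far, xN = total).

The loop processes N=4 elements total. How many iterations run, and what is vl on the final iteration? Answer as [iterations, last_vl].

[iterations, last_vl] = [1, 4]

lane count: 128 div 32 = 4
iterations = ceil(4/4) = 1; final-pass vl = 4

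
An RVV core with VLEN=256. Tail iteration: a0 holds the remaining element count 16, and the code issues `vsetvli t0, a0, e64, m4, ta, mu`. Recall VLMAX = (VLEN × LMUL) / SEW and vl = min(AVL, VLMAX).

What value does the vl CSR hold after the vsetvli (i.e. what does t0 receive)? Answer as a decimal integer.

VLMAX = (256 × 4) / 64 = 16 lanes
vl = min(AVL, VLMAX) = min(16, 16) = 16

vl = 16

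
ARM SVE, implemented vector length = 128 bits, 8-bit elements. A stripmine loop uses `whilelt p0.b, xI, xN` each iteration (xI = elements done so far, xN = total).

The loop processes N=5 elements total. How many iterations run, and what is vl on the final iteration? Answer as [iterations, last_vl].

[iterations, last_vl] = [1, 5]

128-bit reg / 8-bit elem → 16 lanes
iterations = ceil(5/16) = 1; final-pass vl = 5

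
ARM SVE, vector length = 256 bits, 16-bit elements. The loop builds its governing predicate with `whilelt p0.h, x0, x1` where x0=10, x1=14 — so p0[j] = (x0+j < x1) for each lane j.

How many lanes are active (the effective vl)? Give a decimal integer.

vl = 4

256-bit reg / 16-bit elem → 16 lanes
whilelt: lane j active iff 10+j < 14 → j < 4 → 4 active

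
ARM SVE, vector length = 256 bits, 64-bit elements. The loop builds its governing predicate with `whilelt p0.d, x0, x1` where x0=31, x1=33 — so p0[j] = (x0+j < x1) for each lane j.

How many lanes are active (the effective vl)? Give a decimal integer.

vl = 2

256-bit reg / 64-bit elem → 4 lanes
p0[j] = (31+j < 33); true for j=0..1 → 2 lanes set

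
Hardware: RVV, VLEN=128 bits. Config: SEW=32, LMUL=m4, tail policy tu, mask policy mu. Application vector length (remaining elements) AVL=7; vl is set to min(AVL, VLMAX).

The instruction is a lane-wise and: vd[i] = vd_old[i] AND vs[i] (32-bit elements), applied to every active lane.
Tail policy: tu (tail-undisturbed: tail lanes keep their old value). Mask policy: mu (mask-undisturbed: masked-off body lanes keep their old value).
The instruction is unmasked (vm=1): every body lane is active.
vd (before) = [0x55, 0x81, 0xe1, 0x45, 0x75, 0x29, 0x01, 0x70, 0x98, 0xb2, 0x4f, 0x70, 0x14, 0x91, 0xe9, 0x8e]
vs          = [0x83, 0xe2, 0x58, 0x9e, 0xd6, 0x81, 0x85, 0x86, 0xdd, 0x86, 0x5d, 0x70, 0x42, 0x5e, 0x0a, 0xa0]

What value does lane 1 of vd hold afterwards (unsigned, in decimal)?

VLMAX = VLEN×LMUL/SEW = 128×4/32 = 16
vl = min(AVL, VLMAX) = min(7, 16) = 7
[0] and(0x55,0x83) = 0x01
[1] and(0x81,0xe2) = 0x80
[2] and(0xe1,0x58) = 0x40
[3] and(0x45,0x9e) = 0x04
[4] and(0x75,0xd6) = 0x54
[5] and(0x29,0x81) = 0x01
[6] and(0x01,0x85) = 0x01
[7] tail/keep = 0x70
[8] tail/keep = 0x98
[9] tail/keep = 0xb2
[10] tail/keep = 0x4f
[11] tail/keep = 0x70
[12] tail/keep = 0x14
[13] tail/keep = 0x91
[14] tail/keep = 0xe9
[15] tail/keep = 0x8e

vd[1] = 128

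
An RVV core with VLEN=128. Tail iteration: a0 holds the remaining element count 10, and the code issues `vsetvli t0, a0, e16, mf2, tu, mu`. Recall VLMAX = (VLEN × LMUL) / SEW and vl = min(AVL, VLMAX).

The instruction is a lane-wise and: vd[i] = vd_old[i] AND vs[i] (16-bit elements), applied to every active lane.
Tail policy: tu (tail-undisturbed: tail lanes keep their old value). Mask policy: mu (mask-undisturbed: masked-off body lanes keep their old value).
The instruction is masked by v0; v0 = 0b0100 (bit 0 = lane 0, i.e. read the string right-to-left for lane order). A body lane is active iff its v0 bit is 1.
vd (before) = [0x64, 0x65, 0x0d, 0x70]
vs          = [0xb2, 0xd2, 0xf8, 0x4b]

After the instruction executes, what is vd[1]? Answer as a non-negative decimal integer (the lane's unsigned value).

vd[1] = 101

VLMAX = (128 × 1/2) / 16 = 4 lanes
AVL=10 > VLMAX=4, so vl = 4
lane  0: mask-off/keep ⇒ 0x64
lane  1: mask-off/keep ⇒ 0x65
lane  2: and(0x0d,0xf8) ⇒ 0x08
lane  3: mask-off/keep ⇒ 0x70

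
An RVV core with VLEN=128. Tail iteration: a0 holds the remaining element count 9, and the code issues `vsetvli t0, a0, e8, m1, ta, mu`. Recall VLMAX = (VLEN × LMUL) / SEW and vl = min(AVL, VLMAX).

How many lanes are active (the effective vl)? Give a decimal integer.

vl = 9

VLMAX = VLEN×LMUL/SEW = 128×1/8 = 16
AVL=9 ≤ VLMAX=16, so vl = 9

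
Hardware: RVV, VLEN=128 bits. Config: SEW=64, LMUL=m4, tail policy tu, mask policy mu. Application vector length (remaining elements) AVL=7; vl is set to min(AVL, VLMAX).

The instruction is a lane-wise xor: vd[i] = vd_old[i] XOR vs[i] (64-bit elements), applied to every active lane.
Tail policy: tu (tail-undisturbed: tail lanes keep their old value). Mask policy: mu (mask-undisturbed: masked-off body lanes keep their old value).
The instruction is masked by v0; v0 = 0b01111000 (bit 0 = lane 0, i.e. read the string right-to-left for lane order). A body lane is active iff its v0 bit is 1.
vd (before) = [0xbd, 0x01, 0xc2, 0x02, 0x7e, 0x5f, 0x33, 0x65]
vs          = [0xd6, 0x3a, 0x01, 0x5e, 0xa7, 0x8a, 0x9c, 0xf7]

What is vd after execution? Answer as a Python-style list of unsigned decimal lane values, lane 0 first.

vd = [189, 1, 194, 92, 217, 213, 175, 101]

lanes per group: 128·4/64 = 8
vl = min(AVL, VLMAX) = min(7, 8) = 7
[0] mask-off/keep = 0xbd
[1] mask-off/keep = 0x01
[2] mask-off/keep = 0xc2
[3] xor(0x02,0x5e) = 0x5c
[4] xor(0x7e,0xa7) = 0xd9
[5] xor(0x5f,0x8a) = 0xd5
[6] xor(0x33,0x9c) = 0xaf
[7] tail/keep = 0x65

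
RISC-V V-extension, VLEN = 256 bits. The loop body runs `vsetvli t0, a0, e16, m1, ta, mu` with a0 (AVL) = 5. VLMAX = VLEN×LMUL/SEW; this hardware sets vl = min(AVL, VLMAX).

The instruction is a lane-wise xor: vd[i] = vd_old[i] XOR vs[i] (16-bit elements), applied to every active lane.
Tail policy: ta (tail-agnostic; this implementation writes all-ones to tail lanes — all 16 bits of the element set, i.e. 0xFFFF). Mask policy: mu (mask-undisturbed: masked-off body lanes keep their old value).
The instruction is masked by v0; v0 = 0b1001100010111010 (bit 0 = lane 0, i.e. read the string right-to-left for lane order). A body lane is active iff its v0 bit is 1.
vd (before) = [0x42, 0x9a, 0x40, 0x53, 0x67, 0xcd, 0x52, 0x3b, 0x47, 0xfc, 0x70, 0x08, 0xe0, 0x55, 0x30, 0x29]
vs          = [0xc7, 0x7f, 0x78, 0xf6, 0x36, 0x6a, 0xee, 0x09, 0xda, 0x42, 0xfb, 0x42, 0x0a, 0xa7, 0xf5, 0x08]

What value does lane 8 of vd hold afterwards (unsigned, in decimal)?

VLMAX = (256 × 1) / 16 = 16 lanes
AVL=5 ≤ VLMAX=16, so vl = 5
vd[0] mask-off/keep -> 0x42
vd[1] xor(0x9a,0x7f) -> 0xe5
vd[2] mask-off/keep -> 0x40
vd[3] xor(0x53,0xf6) -> 0xa5
vd[4] xor(0x67,0x36) -> 0x51
vd[5] tail/ones -> 0xffff
vd[6] tail/ones -> 0xffff
vd[7] tail/ones -> 0xffff
vd[8] tail/ones -> 0xffff
vd[9] tail/ones -> 0xffff
vd[10] tail/ones -> 0xffff
vd[11] tail/ones -> 0xffff
vd[12] tail/ones -> 0xffff
vd[13] tail/ones -> 0xffff
vd[14] tail/ones -> 0xffff
vd[15] tail/ones -> 0xffff

vd[8] = 65535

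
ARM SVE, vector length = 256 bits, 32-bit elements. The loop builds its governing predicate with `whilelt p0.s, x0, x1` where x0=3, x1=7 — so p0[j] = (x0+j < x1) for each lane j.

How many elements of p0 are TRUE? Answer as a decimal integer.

vl = 4

register lanes = 256/32 = 8
whilelt: lane j active iff 3+j < 7 → j < 4 → 4 active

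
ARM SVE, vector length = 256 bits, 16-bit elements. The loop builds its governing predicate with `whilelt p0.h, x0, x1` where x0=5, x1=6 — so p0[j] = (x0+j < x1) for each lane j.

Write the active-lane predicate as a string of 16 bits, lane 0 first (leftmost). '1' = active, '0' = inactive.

register lanes = 256/16 = 16
p0[j] = (5+j < 6); true for j=0..0 → 1 lanes set
bits (lane 0 leftmost): 1000000000000000

predicate = 1000000000000000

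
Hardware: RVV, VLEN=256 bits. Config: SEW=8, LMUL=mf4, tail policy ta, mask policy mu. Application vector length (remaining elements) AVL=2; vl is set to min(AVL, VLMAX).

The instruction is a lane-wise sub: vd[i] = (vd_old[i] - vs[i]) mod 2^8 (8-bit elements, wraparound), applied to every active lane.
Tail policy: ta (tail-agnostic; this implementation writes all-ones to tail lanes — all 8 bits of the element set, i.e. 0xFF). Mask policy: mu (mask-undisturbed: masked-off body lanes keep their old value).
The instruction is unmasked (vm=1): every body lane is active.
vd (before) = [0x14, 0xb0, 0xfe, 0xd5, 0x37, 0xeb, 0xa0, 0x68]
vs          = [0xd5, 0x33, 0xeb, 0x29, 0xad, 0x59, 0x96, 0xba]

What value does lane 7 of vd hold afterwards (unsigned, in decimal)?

lanes per group: 256·1/4/8 = 8
AVL=2 ≤ VLMAX=8, so vl = 2
lane  0: sub(0x14,0xd5) ⇒ 0x3f
lane  1: sub(0xb0,0x33) ⇒ 0x7d
lane  2: tail/ones ⇒ 0xff
lane  3: tail/ones ⇒ 0xff
lane  4: tail/ones ⇒ 0xff
lane  5: tail/ones ⇒ 0xff
lane  6: tail/ones ⇒ 0xff
lane  7: tail/ones ⇒ 0xff

vd[7] = 255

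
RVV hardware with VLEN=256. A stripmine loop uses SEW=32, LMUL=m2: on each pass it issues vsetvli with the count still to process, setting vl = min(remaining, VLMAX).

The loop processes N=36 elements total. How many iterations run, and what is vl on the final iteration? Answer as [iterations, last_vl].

VLMAX = VLEN×LMUL/SEW = 256×2/32 = 16
iterations = ceil(36/16) = 3; final-pass vl = 4

[iterations, last_vl] = [3, 4]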